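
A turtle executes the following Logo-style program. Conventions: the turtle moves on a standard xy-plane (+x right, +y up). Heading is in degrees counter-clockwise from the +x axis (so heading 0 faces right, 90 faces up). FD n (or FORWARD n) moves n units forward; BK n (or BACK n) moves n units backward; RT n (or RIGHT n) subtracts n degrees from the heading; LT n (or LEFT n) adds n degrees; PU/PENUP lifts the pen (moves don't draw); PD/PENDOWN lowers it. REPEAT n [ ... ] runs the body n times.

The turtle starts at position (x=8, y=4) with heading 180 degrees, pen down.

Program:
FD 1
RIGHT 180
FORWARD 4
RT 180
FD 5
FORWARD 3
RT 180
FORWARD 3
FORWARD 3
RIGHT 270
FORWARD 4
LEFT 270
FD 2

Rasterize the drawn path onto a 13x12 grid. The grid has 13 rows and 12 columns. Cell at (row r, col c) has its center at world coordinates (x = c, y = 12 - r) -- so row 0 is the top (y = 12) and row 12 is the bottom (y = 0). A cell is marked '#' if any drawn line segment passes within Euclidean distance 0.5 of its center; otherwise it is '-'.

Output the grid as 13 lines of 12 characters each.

Segment 0: (8,4) -> (7,4)
Segment 1: (7,4) -> (11,4)
Segment 2: (11,4) -> (6,4)
Segment 3: (6,4) -> (3,4)
Segment 4: (3,4) -> (6,4)
Segment 5: (6,4) -> (9,4)
Segment 6: (9,4) -> (9,8)
Segment 7: (9,8) -> (11,8)

Answer: ------------
------------
------------
------------
---------###
---------#--
---------#--
---------#--
---#########
------------
------------
------------
------------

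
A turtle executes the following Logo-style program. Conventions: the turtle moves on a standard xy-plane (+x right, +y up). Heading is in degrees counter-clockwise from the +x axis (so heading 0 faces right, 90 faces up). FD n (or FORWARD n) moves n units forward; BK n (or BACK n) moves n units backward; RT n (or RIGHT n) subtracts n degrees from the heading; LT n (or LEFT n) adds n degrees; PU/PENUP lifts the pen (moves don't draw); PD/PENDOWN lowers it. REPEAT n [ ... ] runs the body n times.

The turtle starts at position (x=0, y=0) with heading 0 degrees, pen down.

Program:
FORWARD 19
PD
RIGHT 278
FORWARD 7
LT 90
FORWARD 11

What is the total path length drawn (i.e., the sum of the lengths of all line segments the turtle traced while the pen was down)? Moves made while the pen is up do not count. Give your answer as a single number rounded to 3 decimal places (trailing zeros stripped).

Answer: 37

Derivation:
Executing turtle program step by step:
Start: pos=(0,0), heading=0, pen down
FD 19: (0,0) -> (19,0) [heading=0, draw]
PD: pen down
RT 278: heading 0 -> 82
FD 7: (19,0) -> (19.974,6.932) [heading=82, draw]
LT 90: heading 82 -> 172
FD 11: (19.974,6.932) -> (9.081,8.463) [heading=172, draw]
Final: pos=(9.081,8.463), heading=172, 3 segment(s) drawn

Segment lengths:
  seg 1: (0,0) -> (19,0), length = 19
  seg 2: (19,0) -> (19.974,6.932), length = 7
  seg 3: (19.974,6.932) -> (9.081,8.463), length = 11
Total = 37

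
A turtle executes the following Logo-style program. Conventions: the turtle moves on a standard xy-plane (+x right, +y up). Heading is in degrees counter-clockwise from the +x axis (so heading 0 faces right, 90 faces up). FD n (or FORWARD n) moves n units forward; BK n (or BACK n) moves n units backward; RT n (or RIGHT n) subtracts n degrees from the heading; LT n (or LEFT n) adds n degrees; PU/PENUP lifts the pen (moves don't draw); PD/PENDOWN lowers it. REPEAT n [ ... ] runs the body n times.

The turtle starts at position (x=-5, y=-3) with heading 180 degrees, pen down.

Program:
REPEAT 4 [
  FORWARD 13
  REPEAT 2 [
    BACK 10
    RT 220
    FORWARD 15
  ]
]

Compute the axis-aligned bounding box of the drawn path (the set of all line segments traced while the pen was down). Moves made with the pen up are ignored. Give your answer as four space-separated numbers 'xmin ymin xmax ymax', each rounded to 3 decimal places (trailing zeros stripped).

Executing turtle program step by step:
Start: pos=(-5,-3), heading=180, pen down
REPEAT 4 [
  -- iteration 1/4 --
  FD 13: (-5,-3) -> (-18,-3) [heading=180, draw]
  REPEAT 2 [
    -- iteration 1/2 --
    BK 10: (-18,-3) -> (-8,-3) [heading=180, draw]
    RT 220: heading 180 -> 320
    FD 15: (-8,-3) -> (3.491,-12.642) [heading=320, draw]
    -- iteration 2/2 --
    BK 10: (3.491,-12.642) -> (-4.17,-6.214) [heading=320, draw]
    RT 220: heading 320 -> 100
    FD 15: (-4.17,-6.214) -> (-6.775,8.558) [heading=100, draw]
  ]
  -- iteration 2/4 --
  FD 13: (-6.775,8.558) -> (-9.032,21.361) [heading=100, draw]
  REPEAT 2 [
    -- iteration 1/2 --
    BK 10: (-9.032,21.361) -> (-7.295,11.513) [heading=100, draw]
    RT 220: heading 100 -> 240
    FD 15: (-7.295,11.513) -> (-14.795,-1.478) [heading=240, draw]
    -- iteration 2/2 --
    BK 10: (-14.795,-1.478) -> (-9.795,7.182) [heading=240, draw]
    RT 220: heading 240 -> 20
    FD 15: (-9.795,7.182) -> (4.3,12.313) [heading=20, draw]
  ]
  -- iteration 3/4 --
  FD 13: (4.3,12.313) -> (16.516,16.759) [heading=20, draw]
  REPEAT 2 [
    -- iteration 1/2 --
    BK 10: (16.516,16.759) -> (7.119,13.339) [heading=20, draw]
    RT 220: heading 20 -> 160
    FD 15: (7.119,13.339) -> (-6.976,18.469) [heading=160, draw]
    -- iteration 2/2 --
    BK 10: (-6.976,18.469) -> (2.421,15.049) [heading=160, draw]
    RT 220: heading 160 -> 300
    FD 15: (2.421,15.049) -> (9.921,2.059) [heading=300, draw]
  ]
  -- iteration 4/4 --
  FD 13: (9.921,2.059) -> (16.421,-9.2) [heading=300, draw]
  REPEAT 2 [
    -- iteration 1/2 --
    BK 10: (16.421,-9.2) -> (11.421,-0.54) [heading=300, draw]
    RT 220: heading 300 -> 80
    FD 15: (11.421,-0.54) -> (14.025,14.233) [heading=80, draw]
    -- iteration 2/2 --
    BK 10: (14.025,14.233) -> (12.289,4.385) [heading=80, draw]
    RT 220: heading 80 -> 220
    FD 15: (12.289,4.385) -> (0.798,-5.257) [heading=220, draw]
  ]
]
Final: pos=(0.798,-5.257), heading=220, 20 segment(s) drawn

Segment endpoints: x in {-18, -14.795, -9.795, -9.032, -8, -7.295, -6.976, -6.775, -5, -4.17, 0.798, 2.421, 3.491, 4.3, 7.119, 9.921, 11.421, 12.289, 14.025, 16.421, 16.516}, y in {-12.642, -9.2, -6.214, -5.257, -3, -3, -3, -1.478, -0.54, 2.059, 4.385, 7.182, 8.558, 11.513, 12.313, 13.339, 14.233, 15.049, 16.759, 18.469, 21.361}
xmin=-18, ymin=-12.642, xmax=16.516, ymax=21.361

Answer: -18 -12.642 16.516 21.361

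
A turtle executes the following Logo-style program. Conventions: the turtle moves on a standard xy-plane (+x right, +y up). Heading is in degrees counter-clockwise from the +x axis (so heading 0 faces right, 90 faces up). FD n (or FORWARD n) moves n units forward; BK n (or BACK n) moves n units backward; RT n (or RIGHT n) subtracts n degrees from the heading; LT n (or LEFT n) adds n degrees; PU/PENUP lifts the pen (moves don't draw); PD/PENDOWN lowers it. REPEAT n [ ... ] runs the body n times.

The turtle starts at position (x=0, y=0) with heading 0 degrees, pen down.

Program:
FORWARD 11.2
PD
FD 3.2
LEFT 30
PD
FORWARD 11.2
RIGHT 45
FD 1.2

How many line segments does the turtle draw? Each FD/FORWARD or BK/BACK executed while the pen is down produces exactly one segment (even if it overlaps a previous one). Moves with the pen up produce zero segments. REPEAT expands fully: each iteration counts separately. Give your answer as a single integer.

Executing turtle program step by step:
Start: pos=(0,0), heading=0, pen down
FD 11.2: (0,0) -> (11.2,0) [heading=0, draw]
PD: pen down
FD 3.2: (11.2,0) -> (14.4,0) [heading=0, draw]
LT 30: heading 0 -> 30
PD: pen down
FD 11.2: (14.4,0) -> (24.099,5.6) [heading=30, draw]
RT 45: heading 30 -> 345
FD 1.2: (24.099,5.6) -> (25.259,5.289) [heading=345, draw]
Final: pos=(25.259,5.289), heading=345, 4 segment(s) drawn
Segments drawn: 4

Answer: 4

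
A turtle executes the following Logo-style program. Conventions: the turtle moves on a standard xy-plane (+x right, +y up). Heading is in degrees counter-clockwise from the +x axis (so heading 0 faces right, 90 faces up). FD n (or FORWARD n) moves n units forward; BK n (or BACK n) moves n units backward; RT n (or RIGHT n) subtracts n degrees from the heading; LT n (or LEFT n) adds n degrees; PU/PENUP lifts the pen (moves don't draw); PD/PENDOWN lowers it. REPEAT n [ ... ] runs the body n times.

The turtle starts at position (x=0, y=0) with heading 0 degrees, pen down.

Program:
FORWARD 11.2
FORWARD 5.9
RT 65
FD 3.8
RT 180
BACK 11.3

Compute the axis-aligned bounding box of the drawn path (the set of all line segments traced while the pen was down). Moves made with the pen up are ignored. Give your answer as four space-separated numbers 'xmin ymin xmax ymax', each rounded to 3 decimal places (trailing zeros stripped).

Answer: 0 -13.685 23.482 0

Derivation:
Executing turtle program step by step:
Start: pos=(0,0), heading=0, pen down
FD 11.2: (0,0) -> (11.2,0) [heading=0, draw]
FD 5.9: (11.2,0) -> (17.1,0) [heading=0, draw]
RT 65: heading 0 -> 295
FD 3.8: (17.1,0) -> (18.706,-3.444) [heading=295, draw]
RT 180: heading 295 -> 115
BK 11.3: (18.706,-3.444) -> (23.482,-13.685) [heading=115, draw]
Final: pos=(23.482,-13.685), heading=115, 4 segment(s) drawn

Segment endpoints: x in {0, 11.2, 17.1, 18.706, 23.482}, y in {-13.685, -3.444, 0}
xmin=0, ymin=-13.685, xmax=23.482, ymax=0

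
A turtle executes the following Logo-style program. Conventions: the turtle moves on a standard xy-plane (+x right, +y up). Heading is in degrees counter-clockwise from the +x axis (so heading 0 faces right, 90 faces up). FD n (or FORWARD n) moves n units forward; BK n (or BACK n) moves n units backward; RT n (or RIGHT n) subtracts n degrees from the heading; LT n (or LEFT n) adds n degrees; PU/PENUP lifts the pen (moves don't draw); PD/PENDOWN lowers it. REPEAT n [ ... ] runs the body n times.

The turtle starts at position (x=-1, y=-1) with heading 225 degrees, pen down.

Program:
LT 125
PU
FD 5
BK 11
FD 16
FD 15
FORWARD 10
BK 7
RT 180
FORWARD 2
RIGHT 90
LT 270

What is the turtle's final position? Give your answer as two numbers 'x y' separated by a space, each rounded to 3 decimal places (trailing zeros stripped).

Executing turtle program step by step:
Start: pos=(-1,-1), heading=225, pen down
LT 125: heading 225 -> 350
PU: pen up
FD 5: (-1,-1) -> (3.924,-1.868) [heading=350, move]
BK 11: (3.924,-1.868) -> (-6.909,0.042) [heading=350, move]
FD 16: (-6.909,0.042) -> (8.848,-2.736) [heading=350, move]
FD 15: (8.848,-2.736) -> (23.62,-5.341) [heading=350, move]
FD 10: (23.62,-5.341) -> (33.468,-7.078) [heading=350, move]
BK 7: (33.468,-7.078) -> (26.575,-5.862) [heading=350, move]
RT 180: heading 350 -> 170
FD 2: (26.575,-5.862) -> (24.605,-5.515) [heading=170, move]
RT 90: heading 170 -> 80
LT 270: heading 80 -> 350
Final: pos=(24.605,-5.515), heading=350, 0 segment(s) drawn

Answer: 24.605 -5.515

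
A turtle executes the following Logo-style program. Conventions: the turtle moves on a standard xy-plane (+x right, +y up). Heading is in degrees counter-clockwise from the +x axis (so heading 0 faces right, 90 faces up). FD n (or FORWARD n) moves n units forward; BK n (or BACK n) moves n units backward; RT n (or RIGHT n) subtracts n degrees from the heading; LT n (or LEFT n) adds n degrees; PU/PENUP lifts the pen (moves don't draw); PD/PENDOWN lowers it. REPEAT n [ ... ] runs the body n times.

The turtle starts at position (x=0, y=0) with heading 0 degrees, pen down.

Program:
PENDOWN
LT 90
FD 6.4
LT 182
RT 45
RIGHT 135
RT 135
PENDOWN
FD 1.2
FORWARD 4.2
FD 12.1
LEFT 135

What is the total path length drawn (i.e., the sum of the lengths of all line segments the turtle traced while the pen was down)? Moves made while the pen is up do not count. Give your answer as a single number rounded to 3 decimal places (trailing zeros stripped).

Executing turtle program step by step:
Start: pos=(0,0), heading=0, pen down
PD: pen down
LT 90: heading 0 -> 90
FD 6.4: (0,0) -> (0,6.4) [heading=90, draw]
LT 182: heading 90 -> 272
RT 45: heading 272 -> 227
RT 135: heading 227 -> 92
RT 135: heading 92 -> 317
PD: pen down
FD 1.2: (0,6.4) -> (0.878,5.582) [heading=317, draw]
FD 4.2: (0.878,5.582) -> (3.949,2.717) [heading=317, draw]
FD 12.1: (3.949,2.717) -> (12.799,-5.535) [heading=317, draw]
LT 135: heading 317 -> 92
Final: pos=(12.799,-5.535), heading=92, 4 segment(s) drawn

Segment lengths:
  seg 1: (0,0) -> (0,6.4), length = 6.4
  seg 2: (0,6.4) -> (0.878,5.582), length = 1.2
  seg 3: (0.878,5.582) -> (3.949,2.717), length = 4.2
  seg 4: (3.949,2.717) -> (12.799,-5.535), length = 12.1
Total = 23.9

Answer: 23.9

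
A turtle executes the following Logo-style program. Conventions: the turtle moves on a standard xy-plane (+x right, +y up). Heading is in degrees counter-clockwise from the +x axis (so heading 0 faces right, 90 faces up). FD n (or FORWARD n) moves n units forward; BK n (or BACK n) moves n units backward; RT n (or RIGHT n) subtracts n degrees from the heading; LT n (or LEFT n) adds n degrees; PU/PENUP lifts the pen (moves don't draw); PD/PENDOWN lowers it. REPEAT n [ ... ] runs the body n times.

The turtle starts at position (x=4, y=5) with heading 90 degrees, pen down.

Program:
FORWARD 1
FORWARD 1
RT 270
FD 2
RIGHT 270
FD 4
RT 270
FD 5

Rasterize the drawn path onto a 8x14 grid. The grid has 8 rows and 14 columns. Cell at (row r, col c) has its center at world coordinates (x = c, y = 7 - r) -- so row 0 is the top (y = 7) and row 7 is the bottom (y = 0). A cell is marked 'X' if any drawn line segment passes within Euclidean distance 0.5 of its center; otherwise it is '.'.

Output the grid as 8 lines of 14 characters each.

Segment 0: (4,5) -> (4,6)
Segment 1: (4,6) -> (4,7)
Segment 2: (4,7) -> (2,7)
Segment 3: (2,7) -> (2,3)
Segment 4: (2,3) -> (7,3)

Answer: ..XXX.........
..X.X.........
..X.X.........
..X...........
..XXXXXX......
..............
..............
..............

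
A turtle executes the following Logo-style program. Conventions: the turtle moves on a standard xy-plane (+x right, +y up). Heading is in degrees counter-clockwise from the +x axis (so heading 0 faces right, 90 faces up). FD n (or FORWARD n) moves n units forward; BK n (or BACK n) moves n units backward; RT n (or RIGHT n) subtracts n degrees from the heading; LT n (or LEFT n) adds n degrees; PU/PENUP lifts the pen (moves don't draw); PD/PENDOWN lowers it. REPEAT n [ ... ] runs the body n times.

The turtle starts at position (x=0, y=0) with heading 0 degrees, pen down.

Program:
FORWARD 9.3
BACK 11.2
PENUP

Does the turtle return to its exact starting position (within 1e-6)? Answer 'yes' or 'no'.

Executing turtle program step by step:
Start: pos=(0,0), heading=0, pen down
FD 9.3: (0,0) -> (9.3,0) [heading=0, draw]
BK 11.2: (9.3,0) -> (-1.9,0) [heading=0, draw]
PU: pen up
Final: pos=(-1.9,0), heading=0, 2 segment(s) drawn

Start position: (0, 0)
Final position: (-1.9, 0)
Distance = 1.9; >= 1e-6 -> NOT closed

Answer: no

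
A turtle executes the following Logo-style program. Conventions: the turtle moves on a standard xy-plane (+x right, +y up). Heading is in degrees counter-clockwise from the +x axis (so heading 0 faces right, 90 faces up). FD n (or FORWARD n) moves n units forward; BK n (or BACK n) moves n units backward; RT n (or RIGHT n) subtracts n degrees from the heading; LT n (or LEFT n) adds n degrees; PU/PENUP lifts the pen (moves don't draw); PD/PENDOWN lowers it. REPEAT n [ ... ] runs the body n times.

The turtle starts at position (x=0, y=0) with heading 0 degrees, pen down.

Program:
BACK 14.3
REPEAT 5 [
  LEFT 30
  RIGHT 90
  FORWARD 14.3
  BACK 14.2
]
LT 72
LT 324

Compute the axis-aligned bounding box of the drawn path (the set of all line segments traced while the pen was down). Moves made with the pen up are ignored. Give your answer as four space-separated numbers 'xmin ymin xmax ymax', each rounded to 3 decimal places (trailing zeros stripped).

Answer: -28.6 -12.471 0 12.298

Derivation:
Executing turtle program step by step:
Start: pos=(0,0), heading=0, pen down
BK 14.3: (0,0) -> (-14.3,0) [heading=0, draw]
REPEAT 5 [
  -- iteration 1/5 --
  LT 30: heading 0 -> 30
  RT 90: heading 30 -> 300
  FD 14.3: (-14.3,0) -> (-7.15,-12.384) [heading=300, draw]
  BK 14.2: (-7.15,-12.384) -> (-14.25,-0.087) [heading=300, draw]
  -- iteration 2/5 --
  LT 30: heading 300 -> 330
  RT 90: heading 330 -> 240
  FD 14.3: (-14.25,-0.087) -> (-21.4,-12.471) [heading=240, draw]
  BK 14.2: (-21.4,-12.471) -> (-14.3,-0.173) [heading=240, draw]
  -- iteration 3/5 --
  LT 30: heading 240 -> 270
  RT 90: heading 270 -> 180
  FD 14.3: (-14.3,-0.173) -> (-28.6,-0.173) [heading=180, draw]
  BK 14.2: (-28.6,-0.173) -> (-14.4,-0.173) [heading=180, draw]
  -- iteration 4/5 --
  LT 30: heading 180 -> 210
  RT 90: heading 210 -> 120
  FD 14.3: (-14.4,-0.173) -> (-21.55,12.211) [heading=120, draw]
  BK 14.2: (-21.55,12.211) -> (-14.45,-0.087) [heading=120, draw]
  -- iteration 5/5 --
  LT 30: heading 120 -> 150
  RT 90: heading 150 -> 60
  FD 14.3: (-14.45,-0.087) -> (-7.3,12.298) [heading=60, draw]
  BK 14.2: (-7.3,12.298) -> (-14.4,0) [heading=60, draw]
]
LT 72: heading 60 -> 132
LT 324: heading 132 -> 96
Final: pos=(-14.4,0), heading=96, 11 segment(s) drawn

Segment endpoints: x in {-28.6, -21.55, -21.4, -14.45, -14.4, -14.3, -14.3, -14.25, -7.3, -7.15, 0}, y in {-12.471, -12.384, -0.173, -0.173, -0.087, 0, 12.211, 12.298}
xmin=-28.6, ymin=-12.471, xmax=0, ymax=12.298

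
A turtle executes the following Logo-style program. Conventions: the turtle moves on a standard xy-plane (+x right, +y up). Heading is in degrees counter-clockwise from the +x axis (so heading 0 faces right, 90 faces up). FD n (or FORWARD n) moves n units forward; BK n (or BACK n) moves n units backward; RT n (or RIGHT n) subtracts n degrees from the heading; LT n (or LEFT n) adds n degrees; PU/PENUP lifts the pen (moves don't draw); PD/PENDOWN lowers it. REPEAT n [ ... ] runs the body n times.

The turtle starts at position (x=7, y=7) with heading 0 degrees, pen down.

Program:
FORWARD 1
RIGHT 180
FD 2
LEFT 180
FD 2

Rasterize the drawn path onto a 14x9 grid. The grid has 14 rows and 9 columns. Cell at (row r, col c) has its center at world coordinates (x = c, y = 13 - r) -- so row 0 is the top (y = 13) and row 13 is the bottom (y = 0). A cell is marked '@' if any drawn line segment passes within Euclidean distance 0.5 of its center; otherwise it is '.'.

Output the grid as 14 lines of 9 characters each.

Segment 0: (7,7) -> (8,7)
Segment 1: (8,7) -> (6,7)
Segment 2: (6,7) -> (8,7)

Answer: .........
.........
.........
.........
.........
.........
......@@@
.........
.........
.........
.........
.........
.........
.........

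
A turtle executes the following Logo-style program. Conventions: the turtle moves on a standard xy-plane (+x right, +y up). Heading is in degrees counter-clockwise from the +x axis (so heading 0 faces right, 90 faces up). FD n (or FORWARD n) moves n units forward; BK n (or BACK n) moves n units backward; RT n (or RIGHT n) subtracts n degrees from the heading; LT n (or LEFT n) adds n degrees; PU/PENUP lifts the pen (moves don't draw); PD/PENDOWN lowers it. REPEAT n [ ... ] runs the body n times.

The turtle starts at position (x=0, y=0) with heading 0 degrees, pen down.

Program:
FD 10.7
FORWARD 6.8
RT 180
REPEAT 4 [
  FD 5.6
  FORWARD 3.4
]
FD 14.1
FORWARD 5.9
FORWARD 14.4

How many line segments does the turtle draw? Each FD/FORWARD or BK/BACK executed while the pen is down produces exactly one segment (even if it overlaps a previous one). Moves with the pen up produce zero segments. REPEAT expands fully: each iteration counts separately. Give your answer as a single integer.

Answer: 13

Derivation:
Executing turtle program step by step:
Start: pos=(0,0), heading=0, pen down
FD 10.7: (0,0) -> (10.7,0) [heading=0, draw]
FD 6.8: (10.7,0) -> (17.5,0) [heading=0, draw]
RT 180: heading 0 -> 180
REPEAT 4 [
  -- iteration 1/4 --
  FD 5.6: (17.5,0) -> (11.9,0) [heading=180, draw]
  FD 3.4: (11.9,0) -> (8.5,0) [heading=180, draw]
  -- iteration 2/4 --
  FD 5.6: (8.5,0) -> (2.9,0) [heading=180, draw]
  FD 3.4: (2.9,0) -> (-0.5,0) [heading=180, draw]
  -- iteration 3/4 --
  FD 5.6: (-0.5,0) -> (-6.1,0) [heading=180, draw]
  FD 3.4: (-6.1,0) -> (-9.5,0) [heading=180, draw]
  -- iteration 4/4 --
  FD 5.6: (-9.5,0) -> (-15.1,0) [heading=180, draw]
  FD 3.4: (-15.1,0) -> (-18.5,0) [heading=180, draw]
]
FD 14.1: (-18.5,0) -> (-32.6,0) [heading=180, draw]
FD 5.9: (-32.6,0) -> (-38.5,0) [heading=180, draw]
FD 14.4: (-38.5,0) -> (-52.9,0) [heading=180, draw]
Final: pos=(-52.9,0), heading=180, 13 segment(s) drawn
Segments drawn: 13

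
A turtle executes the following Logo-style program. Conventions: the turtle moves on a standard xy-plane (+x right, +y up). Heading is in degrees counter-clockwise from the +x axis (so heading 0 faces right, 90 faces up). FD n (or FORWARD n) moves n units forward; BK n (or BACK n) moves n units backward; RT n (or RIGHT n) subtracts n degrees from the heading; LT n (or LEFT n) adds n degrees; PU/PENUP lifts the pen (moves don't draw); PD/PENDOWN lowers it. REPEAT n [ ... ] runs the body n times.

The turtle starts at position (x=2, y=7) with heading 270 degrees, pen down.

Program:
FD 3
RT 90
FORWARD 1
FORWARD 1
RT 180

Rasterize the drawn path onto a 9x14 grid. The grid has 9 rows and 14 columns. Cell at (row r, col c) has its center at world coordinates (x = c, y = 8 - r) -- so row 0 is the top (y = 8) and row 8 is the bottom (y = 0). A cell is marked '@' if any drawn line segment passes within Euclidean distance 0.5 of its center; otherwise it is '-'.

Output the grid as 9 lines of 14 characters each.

Answer: --------------
--@-----------
--@-----------
--@-----------
@@@-----------
--------------
--------------
--------------
--------------

Derivation:
Segment 0: (2,7) -> (2,4)
Segment 1: (2,4) -> (1,4)
Segment 2: (1,4) -> (-0,4)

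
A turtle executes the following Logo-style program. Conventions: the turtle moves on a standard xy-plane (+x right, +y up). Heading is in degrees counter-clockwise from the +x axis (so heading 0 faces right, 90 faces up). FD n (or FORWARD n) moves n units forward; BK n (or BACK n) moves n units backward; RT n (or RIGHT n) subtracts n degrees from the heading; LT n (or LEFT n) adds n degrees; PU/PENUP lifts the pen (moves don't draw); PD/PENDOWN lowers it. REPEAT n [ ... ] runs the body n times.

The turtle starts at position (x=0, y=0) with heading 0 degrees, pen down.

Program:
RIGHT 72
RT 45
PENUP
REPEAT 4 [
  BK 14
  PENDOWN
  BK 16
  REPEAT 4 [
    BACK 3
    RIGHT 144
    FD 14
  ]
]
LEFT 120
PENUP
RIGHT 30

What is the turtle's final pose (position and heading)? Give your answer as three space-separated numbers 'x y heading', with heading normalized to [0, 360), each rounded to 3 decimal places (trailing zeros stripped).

Answer: -5.521 46.131 189

Derivation:
Executing turtle program step by step:
Start: pos=(0,0), heading=0, pen down
RT 72: heading 0 -> 288
RT 45: heading 288 -> 243
PU: pen up
REPEAT 4 [
  -- iteration 1/4 --
  BK 14: (0,0) -> (6.356,12.474) [heading=243, move]
  PD: pen down
  BK 16: (6.356,12.474) -> (13.62,26.73) [heading=243, draw]
  REPEAT 4 [
    -- iteration 1/4 --
    BK 3: (13.62,26.73) -> (14.982,29.403) [heading=243, draw]
    RT 144: heading 243 -> 99
    FD 14: (14.982,29.403) -> (12.792,43.231) [heading=99, draw]
    -- iteration 2/4 --
    BK 3: (12.792,43.231) -> (13.261,40.268) [heading=99, draw]
    RT 144: heading 99 -> 315
    FD 14: (13.261,40.268) -> (23.16,30.368) [heading=315, draw]
    -- iteration 3/4 --
    BK 3: (23.16,30.368) -> (21.039,32.49) [heading=315, draw]
    RT 144: heading 315 -> 171
    FD 14: (21.039,32.49) -> (7.211,34.68) [heading=171, draw]
    -- iteration 4/4 --
    BK 3: (7.211,34.68) -> (10.175,34.21) [heading=171, draw]
    RT 144: heading 171 -> 27
    FD 14: (10.175,34.21) -> (22.649,40.566) [heading=27, draw]
  ]
  -- iteration 2/4 --
  BK 14: (22.649,40.566) -> (10.175,34.21) [heading=27, draw]
  PD: pen down
  BK 16: (10.175,34.21) -> (-4.082,26.947) [heading=27, draw]
  REPEAT 4 [
    -- iteration 1/4 --
    BK 3: (-4.082,26.947) -> (-6.755,25.585) [heading=27, draw]
    RT 144: heading 27 -> 243
    FD 14: (-6.755,25.585) -> (-13.11,13.11) [heading=243, draw]
    -- iteration 2/4 --
    BK 3: (-13.11,13.11) -> (-11.749,15.784) [heading=243, draw]
    RT 144: heading 243 -> 99
    FD 14: (-11.749,15.784) -> (-13.939,29.611) [heading=99, draw]
    -- iteration 3/4 --
    BK 3: (-13.939,29.611) -> (-13.469,26.648) [heading=99, draw]
    RT 144: heading 99 -> 315
    FD 14: (-13.469,26.648) -> (-3.57,16.749) [heading=315, draw]
    -- iteration 4/4 --
    BK 3: (-3.57,16.749) -> (-5.691,18.87) [heading=315, draw]
    RT 144: heading 315 -> 171
    FD 14: (-5.691,18.87) -> (-19.519,21.06) [heading=171, draw]
  ]
  -- iteration 3/4 --
  BK 14: (-19.519,21.06) -> (-5.691,18.87) [heading=171, draw]
  PD: pen down
  BK 16: (-5.691,18.87) -> (10.112,16.367) [heading=171, draw]
  REPEAT 4 [
    -- iteration 1/4 --
    BK 3: (10.112,16.367) -> (13.075,15.898) [heading=171, draw]
    RT 144: heading 171 -> 27
    FD 14: (13.075,15.898) -> (25.549,22.254) [heading=27, draw]
    -- iteration 2/4 --
    BK 3: (25.549,22.254) -> (22.876,20.892) [heading=27, draw]
    RT 144: heading 27 -> 243
    FD 14: (22.876,20.892) -> (16.52,8.417) [heading=243, draw]
    -- iteration 3/4 --
    BK 3: (16.52,8.417) -> (17.882,11.09) [heading=243, draw]
    RT 144: heading 243 -> 99
    FD 14: (17.882,11.09) -> (15.692,24.918) [heading=99, draw]
    -- iteration 4/4 --
    BK 3: (15.692,24.918) -> (16.161,21.955) [heading=99, draw]
    RT 144: heading 99 -> 315
    FD 14: (16.161,21.955) -> (26.061,12.056) [heading=315, draw]
  ]
  -- iteration 4/4 --
  BK 14: (26.061,12.056) -> (16.161,21.955) [heading=315, draw]
  PD: pen down
  BK 16: (16.161,21.955) -> (4.848,33.269) [heading=315, draw]
  REPEAT 4 [
    -- iteration 1/4 --
    BK 3: (4.848,33.269) -> (2.726,35.39) [heading=315, draw]
    RT 144: heading 315 -> 171
    FD 14: (2.726,35.39) -> (-11.101,37.58) [heading=171, draw]
    -- iteration 2/4 --
    BK 3: (-11.101,37.58) -> (-8.138,37.111) [heading=171, draw]
    RT 144: heading 171 -> 27
    FD 14: (-8.138,37.111) -> (4.336,43.467) [heading=27, draw]
    -- iteration 3/4 --
    BK 3: (4.336,43.467) -> (1.663,42.105) [heading=27, draw]
    RT 144: heading 27 -> 243
    FD 14: (1.663,42.105) -> (-4.693,29.631) [heading=243, draw]
    -- iteration 4/4 --
    BK 3: (-4.693,29.631) -> (-3.331,32.304) [heading=243, draw]
    RT 144: heading 243 -> 99
    FD 14: (-3.331,32.304) -> (-5.521,46.131) [heading=99, draw]
  ]
]
LT 120: heading 99 -> 219
PU: pen up
RT 30: heading 219 -> 189
Final: pos=(-5.521,46.131), heading=189, 39 segment(s) drawn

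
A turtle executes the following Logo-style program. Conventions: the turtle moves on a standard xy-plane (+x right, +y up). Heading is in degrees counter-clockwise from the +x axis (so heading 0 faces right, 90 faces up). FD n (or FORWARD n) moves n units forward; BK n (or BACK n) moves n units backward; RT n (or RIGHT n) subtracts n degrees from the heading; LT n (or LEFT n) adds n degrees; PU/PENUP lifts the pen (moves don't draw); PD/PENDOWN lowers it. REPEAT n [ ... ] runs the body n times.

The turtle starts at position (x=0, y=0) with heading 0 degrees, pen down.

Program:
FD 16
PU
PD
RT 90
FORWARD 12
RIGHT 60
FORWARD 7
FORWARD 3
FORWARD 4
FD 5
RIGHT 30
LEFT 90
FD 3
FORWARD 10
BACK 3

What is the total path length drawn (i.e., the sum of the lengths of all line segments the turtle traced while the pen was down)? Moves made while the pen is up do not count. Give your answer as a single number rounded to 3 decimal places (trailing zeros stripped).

Executing turtle program step by step:
Start: pos=(0,0), heading=0, pen down
FD 16: (0,0) -> (16,0) [heading=0, draw]
PU: pen up
PD: pen down
RT 90: heading 0 -> 270
FD 12: (16,0) -> (16,-12) [heading=270, draw]
RT 60: heading 270 -> 210
FD 7: (16,-12) -> (9.938,-15.5) [heading=210, draw]
FD 3: (9.938,-15.5) -> (7.34,-17) [heading=210, draw]
FD 4: (7.34,-17) -> (3.876,-19) [heading=210, draw]
FD 5: (3.876,-19) -> (-0.454,-21.5) [heading=210, draw]
RT 30: heading 210 -> 180
LT 90: heading 180 -> 270
FD 3: (-0.454,-21.5) -> (-0.454,-24.5) [heading=270, draw]
FD 10: (-0.454,-24.5) -> (-0.454,-34.5) [heading=270, draw]
BK 3: (-0.454,-34.5) -> (-0.454,-31.5) [heading=270, draw]
Final: pos=(-0.454,-31.5), heading=270, 9 segment(s) drawn

Segment lengths:
  seg 1: (0,0) -> (16,0), length = 16
  seg 2: (16,0) -> (16,-12), length = 12
  seg 3: (16,-12) -> (9.938,-15.5), length = 7
  seg 4: (9.938,-15.5) -> (7.34,-17), length = 3
  seg 5: (7.34,-17) -> (3.876,-19), length = 4
  seg 6: (3.876,-19) -> (-0.454,-21.5), length = 5
  seg 7: (-0.454,-21.5) -> (-0.454,-24.5), length = 3
  seg 8: (-0.454,-24.5) -> (-0.454,-34.5), length = 10
  seg 9: (-0.454,-34.5) -> (-0.454,-31.5), length = 3
Total = 63

Answer: 63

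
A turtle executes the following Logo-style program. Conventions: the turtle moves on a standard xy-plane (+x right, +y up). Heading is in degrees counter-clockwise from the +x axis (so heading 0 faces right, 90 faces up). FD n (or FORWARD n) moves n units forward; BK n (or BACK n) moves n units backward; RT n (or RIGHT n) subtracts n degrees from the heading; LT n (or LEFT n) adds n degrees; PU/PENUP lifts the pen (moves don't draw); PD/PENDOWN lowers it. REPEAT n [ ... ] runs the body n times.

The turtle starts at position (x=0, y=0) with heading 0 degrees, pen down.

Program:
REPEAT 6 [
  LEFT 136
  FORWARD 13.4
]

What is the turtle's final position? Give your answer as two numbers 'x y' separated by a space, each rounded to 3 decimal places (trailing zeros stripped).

Answer: -4.708 9.653

Derivation:
Executing turtle program step by step:
Start: pos=(0,0), heading=0, pen down
REPEAT 6 [
  -- iteration 1/6 --
  LT 136: heading 0 -> 136
  FD 13.4: (0,0) -> (-9.639,9.308) [heading=136, draw]
  -- iteration 2/6 --
  LT 136: heading 136 -> 272
  FD 13.4: (-9.639,9.308) -> (-9.172,-4.083) [heading=272, draw]
  -- iteration 3/6 --
  LT 136: heading 272 -> 48
  FD 13.4: (-9.172,-4.083) -> (-0.205,5.875) [heading=48, draw]
  -- iteration 4/6 --
  LT 136: heading 48 -> 184
  FD 13.4: (-0.205,5.875) -> (-13.573,4.94) [heading=184, draw]
  -- iteration 5/6 --
  LT 136: heading 184 -> 320
  FD 13.4: (-13.573,4.94) -> (-3.308,-3.673) [heading=320, draw]
  -- iteration 6/6 --
  LT 136: heading 320 -> 96
  FD 13.4: (-3.308,-3.673) -> (-4.708,9.653) [heading=96, draw]
]
Final: pos=(-4.708,9.653), heading=96, 6 segment(s) drawn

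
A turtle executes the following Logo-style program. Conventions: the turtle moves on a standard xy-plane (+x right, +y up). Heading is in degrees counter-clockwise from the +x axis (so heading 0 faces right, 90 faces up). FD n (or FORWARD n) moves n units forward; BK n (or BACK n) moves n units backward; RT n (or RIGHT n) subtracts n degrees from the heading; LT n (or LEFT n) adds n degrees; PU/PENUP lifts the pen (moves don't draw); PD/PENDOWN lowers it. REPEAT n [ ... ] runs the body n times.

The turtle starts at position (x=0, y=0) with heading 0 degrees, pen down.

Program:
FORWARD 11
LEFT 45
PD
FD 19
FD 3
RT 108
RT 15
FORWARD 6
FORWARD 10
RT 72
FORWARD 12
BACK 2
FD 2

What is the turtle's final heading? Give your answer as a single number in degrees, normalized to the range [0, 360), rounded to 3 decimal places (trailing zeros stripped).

Answer: 210

Derivation:
Executing turtle program step by step:
Start: pos=(0,0), heading=0, pen down
FD 11: (0,0) -> (11,0) [heading=0, draw]
LT 45: heading 0 -> 45
PD: pen down
FD 19: (11,0) -> (24.435,13.435) [heading=45, draw]
FD 3: (24.435,13.435) -> (26.556,15.556) [heading=45, draw]
RT 108: heading 45 -> 297
RT 15: heading 297 -> 282
FD 6: (26.556,15.556) -> (27.804,9.687) [heading=282, draw]
FD 10: (27.804,9.687) -> (29.883,-0.094) [heading=282, draw]
RT 72: heading 282 -> 210
FD 12: (29.883,-0.094) -> (19.491,-6.094) [heading=210, draw]
BK 2: (19.491,-6.094) -> (21.223,-5.094) [heading=210, draw]
FD 2: (21.223,-5.094) -> (19.491,-6.094) [heading=210, draw]
Final: pos=(19.491,-6.094), heading=210, 8 segment(s) drawn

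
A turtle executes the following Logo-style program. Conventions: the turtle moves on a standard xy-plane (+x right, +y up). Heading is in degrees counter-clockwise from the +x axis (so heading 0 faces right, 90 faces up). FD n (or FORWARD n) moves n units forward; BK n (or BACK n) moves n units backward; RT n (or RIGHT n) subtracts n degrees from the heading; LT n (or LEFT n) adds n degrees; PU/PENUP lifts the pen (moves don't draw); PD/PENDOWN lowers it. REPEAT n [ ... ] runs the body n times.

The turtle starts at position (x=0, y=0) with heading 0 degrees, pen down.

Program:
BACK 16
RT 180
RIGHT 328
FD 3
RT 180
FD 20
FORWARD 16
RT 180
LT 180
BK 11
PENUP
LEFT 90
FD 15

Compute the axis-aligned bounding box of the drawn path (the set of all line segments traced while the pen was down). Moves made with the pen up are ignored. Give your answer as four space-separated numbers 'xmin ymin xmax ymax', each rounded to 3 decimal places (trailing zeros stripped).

Answer: -18.544 -1.59 11.986 17.487

Derivation:
Executing turtle program step by step:
Start: pos=(0,0), heading=0, pen down
BK 16: (0,0) -> (-16,0) [heading=0, draw]
RT 180: heading 0 -> 180
RT 328: heading 180 -> 212
FD 3: (-16,0) -> (-18.544,-1.59) [heading=212, draw]
RT 180: heading 212 -> 32
FD 20: (-18.544,-1.59) -> (-1.583,9.009) [heading=32, draw]
FD 16: (-1.583,9.009) -> (11.986,17.487) [heading=32, draw]
RT 180: heading 32 -> 212
LT 180: heading 212 -> 32
BK 11: (11.986,17.487) -> (2.657,11.658) [heading=32, draw]
PU: pen up
LT 90: heading 32 -> 122
FD 15: (2.657,11.658) -> (-5.292,24.379) [heading=122, move]
Final: pos=(-5.292,24.379), heading=122, 5 segment(s) drawn

Segment endpoints: x in {-18.544, -16, -1.583, 0, 2.657, 11.986}, y in {-1.59, 0, 9.009, 11.658, 17.487}
xmin=-18.544, ymin=-1.59, xmax=11.986, ymax=17.487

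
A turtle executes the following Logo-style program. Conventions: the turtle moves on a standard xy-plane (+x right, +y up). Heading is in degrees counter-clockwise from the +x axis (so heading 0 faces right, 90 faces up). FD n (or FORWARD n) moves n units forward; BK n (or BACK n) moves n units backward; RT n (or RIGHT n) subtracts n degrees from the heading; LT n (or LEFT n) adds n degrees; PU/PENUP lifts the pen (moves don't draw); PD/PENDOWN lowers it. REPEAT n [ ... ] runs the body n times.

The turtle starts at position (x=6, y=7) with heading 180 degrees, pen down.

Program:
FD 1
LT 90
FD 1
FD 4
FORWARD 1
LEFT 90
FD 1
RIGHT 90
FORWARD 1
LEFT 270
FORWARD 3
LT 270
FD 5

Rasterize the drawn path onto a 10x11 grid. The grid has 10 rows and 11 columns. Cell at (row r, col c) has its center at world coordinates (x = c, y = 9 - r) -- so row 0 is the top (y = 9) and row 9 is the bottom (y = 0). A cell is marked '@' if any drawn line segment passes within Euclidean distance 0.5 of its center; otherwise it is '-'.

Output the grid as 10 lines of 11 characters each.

Answer: -----------
-----------
-----@@----
-----@-----
---@-@-----
---@-@-----
---@-@-----
---@-@-----
---@-@@----
---@@@@----

Derivation:
Segment 0: (6,7) -> (5,7)
Segment 1: (5,7) -> (5,6)
Segment 2: (5,6) -> (5,2)
Segment 3: (5,2) -> (5,1)
Segment 4: (5,1) -> (6,1)
Segment 5: (6,1) -> (6,-0)
Segment 6: (6,-0) -> (3,0)
Segment 7: (3,0) -> (3,5)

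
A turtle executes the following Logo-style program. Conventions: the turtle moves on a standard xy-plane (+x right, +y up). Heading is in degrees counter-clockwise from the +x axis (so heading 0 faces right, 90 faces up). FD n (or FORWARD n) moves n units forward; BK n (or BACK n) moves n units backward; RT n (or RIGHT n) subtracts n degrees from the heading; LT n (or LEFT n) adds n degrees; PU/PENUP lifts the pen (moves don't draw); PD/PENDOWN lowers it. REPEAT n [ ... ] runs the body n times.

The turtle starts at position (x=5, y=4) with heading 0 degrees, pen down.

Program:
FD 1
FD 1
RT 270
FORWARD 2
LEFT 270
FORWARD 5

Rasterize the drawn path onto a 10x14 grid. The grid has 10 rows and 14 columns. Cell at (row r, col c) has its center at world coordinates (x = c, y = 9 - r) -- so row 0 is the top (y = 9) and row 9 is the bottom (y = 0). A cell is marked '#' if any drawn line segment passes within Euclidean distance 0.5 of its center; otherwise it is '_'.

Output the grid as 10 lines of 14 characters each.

Answer: ______________
______________
______________
_______######_
_______#______
_____###______
______________
______________
______________
______________

Derivation:
Segment 0: (5,4) -> (6,4)
Segment 1: (6,4) -> (7,4)
Segment 2: (7,4) -> (7,6)
Segment 3: (7,6) -> (12,6)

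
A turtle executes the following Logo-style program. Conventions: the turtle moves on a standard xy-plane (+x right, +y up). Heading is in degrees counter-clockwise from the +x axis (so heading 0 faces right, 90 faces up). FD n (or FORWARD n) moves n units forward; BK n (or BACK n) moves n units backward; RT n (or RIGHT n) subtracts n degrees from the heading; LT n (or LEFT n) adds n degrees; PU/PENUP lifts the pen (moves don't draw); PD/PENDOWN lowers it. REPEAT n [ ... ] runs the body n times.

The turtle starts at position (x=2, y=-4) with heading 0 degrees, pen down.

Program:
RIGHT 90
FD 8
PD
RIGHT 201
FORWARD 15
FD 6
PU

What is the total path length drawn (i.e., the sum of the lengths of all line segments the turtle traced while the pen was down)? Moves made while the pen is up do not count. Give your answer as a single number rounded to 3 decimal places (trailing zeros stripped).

Executing turtle program step by step:
Start: pos=(2,-4), heading=0, pen down
RT 90: heading 0 -> 270
FD 8: (2,-4) -> (2,-12) [heading=270, draw]
PD: pen down
RT 201: heading 270 -> 69
FD 15: (2,-12) -> (7.376,2.004) [heading=69, draw]
FD 6: (7.376,2.004) -> (9.526,7.605) [heading=69, draw]
PU: pen up
Final: pos=(9.526,7.605), heading=69, 3 segment(s) drawn

Segment lengths:
  seg 1: (2,-4) -> (2,-12), length = 8
  seg 2: (2,-12) -> (7.376,2.004), length = 15
  seg 3: (7.376,2.004) -> (9.526,7.605), length = 6
Total = 29

Answer: 29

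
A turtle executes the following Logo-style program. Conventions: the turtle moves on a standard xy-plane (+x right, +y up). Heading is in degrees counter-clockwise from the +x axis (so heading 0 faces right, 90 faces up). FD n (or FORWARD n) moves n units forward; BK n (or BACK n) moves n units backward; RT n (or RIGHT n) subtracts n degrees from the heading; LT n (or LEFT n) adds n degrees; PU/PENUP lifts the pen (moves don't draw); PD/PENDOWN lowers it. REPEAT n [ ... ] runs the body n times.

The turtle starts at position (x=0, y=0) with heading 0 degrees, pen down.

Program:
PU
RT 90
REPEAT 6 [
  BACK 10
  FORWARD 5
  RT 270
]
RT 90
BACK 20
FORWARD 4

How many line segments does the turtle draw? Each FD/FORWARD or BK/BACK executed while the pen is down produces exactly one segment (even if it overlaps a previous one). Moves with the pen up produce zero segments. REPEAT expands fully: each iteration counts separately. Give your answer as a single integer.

Executing turtle program step by step:
Start: pos=(0,0), heading=0, pen down
PU: pen up
RT 90: heading 0 -> 270
REPEAT 6 [
  -- iteration 1/6 --
  BK 10: (0,0) -> (0,10) [heading=270, move]
  FD 5: (0,10) -> (0,5) [heading=270, move]
  RT 270: heading 270 -> 0
  -- iteration 2/6 --
  BK 10: (0,5) -> (-10,5) [heading=0, move]
  FD 5: (-10,5) -> (-5,5) [heading=0, move]
  RT 270: heading 0 -> 90
  -- iteration 3/6 --
  BK 10: (-5,5) -> (-5,-5) [heading=90, move]
  FD 5: (-5,-5) -> (-5,0) [heading=90, move]
  RT 270: heading 90 -> 180
  -- iteration 4/6 --
  BK 10: (-5,0) -> (5,0) [heading=180, move]
  FD 5: (5,0) -> (0,0) [heading=180, move]
  RT 270: heading 180 -> 270
  -- iteration 5/6 --
  BK 10: (0,0) -> (0,10) [heading=270, move]
  FD 5: (0,10) -> (0,5) [heading=270, move]
  RT 270: heading 270 -> 0
  -- iteration 6/6 --
  BK 10: (0,5) -> (-10,5) [heading=0, move]
  FD 5: (-10,5) -> (-5,5) [heading=0, move]
  RT 270: heading 0 -> 90
]
RT 90: heading 90 -> 0
BK 20: (-5,5) -> (-25,5) [heading=0, move]
FD 4: (-25,5) -> (-21,5) [heading=0, move]
Final: pos=(-21,5), heading=0, 0 segment(s) drawn
Segments drawn: 0

Answer: 0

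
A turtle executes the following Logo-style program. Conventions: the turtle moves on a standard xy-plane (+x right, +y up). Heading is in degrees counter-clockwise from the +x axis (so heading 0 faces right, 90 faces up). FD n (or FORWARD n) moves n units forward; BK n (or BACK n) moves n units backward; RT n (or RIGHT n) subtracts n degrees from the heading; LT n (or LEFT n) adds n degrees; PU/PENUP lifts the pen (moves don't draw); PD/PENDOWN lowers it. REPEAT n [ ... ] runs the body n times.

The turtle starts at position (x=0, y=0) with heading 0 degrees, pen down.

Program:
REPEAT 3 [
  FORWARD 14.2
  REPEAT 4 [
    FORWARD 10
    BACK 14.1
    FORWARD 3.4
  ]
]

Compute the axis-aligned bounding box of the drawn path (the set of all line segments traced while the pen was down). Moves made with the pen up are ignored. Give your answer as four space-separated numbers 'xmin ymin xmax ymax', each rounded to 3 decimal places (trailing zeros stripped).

Executing turtle program step by step:
Start: pos=(0,0), heading=0, pen down
REPEAT 3 [
  -- iteration 1/3 --
  FD 14.2: (0,0) -> (14.2,0) [heading=0, draw]
  REPEAT 4 [
    -- iteration 1/4 --
    FD 10: (14.2,0) -> (24.2,0) [heading=0, draw]
    BK 14.1: (24.2,0) -> (10.1,0) [heading=0, draw]
    FD 3.4: (10.1,0) -> (13.5,0) [heading=0, draw]
    -- iteration 2/4 --
    FD 10: (13.5,0) -> (23.5,0) [heading=0, draw]
    BK 14.1: (23.5,0) -> (9.4,0) [heading=0, draw]
    FD 3.4: (9.4,0) -> (12.8,0) [heading=0, draw]
    -- iteration 3/4 --
    FD 10: (12.8,0) -> (22.8,0) [heading=0, draw]
    BK 14.1: (22.8,0) -> (8.7,0) [heading=0, draw]
    FD 3.4: (8.7,0) -> (12.1,0) [heading=0, draw]
    -- iteration 4/4 --
    FD 10: (12.1,0) -> (22.1,0) [heading=0, draw]
    BK 14.1: (22.1,0) -> (8,0) [heading=0, draw]
    FD 3.4: (8,0) -> (11.4,0) [heading=0, draw]
  ]
  -- iteration 2/3 --
  FD 14.2: (11.4,0) -> (25.6,0) [heading=0, draw]
  REPEAT 4 [
    -- iteration 1/4 --
    FD 10: (25.6,0) -> (35.6,0) [heading=0, draw]
    BK 14.1: (35.6,0) -> (21.5,0) [heading=0, draw]
    FD 3.4: (21.5,0) -> (24.9,0) [heading=0, draw]
    -- iteration 2/4 --
    FD 10: (24.9,0) -> (34.9,0) [heading=0, draw]
    BK 14.1: (34.9,0) -> (20.8,0) [heading=0, draw]
    FD 3.4: (20.8,0) -> (24.2,0) [heading=0, draw]
    -- iteration 3/4 --
    FD 10: (24.2,0) -> (34.2,0) [heading=0, draw]
    BK 14.1: (34.2,0) -> (20.1,0) [heading=0, draw]
    FD 3.4: (20.1,0) -> (23.5,0) [heading=0, draw]
    -- iteration 4/4 --
    FD 10: (23.5,0) -> (33.5,0) [heading=0, draw]
    BK 14.1: (33.5,0) -> (19.4,0) [heading=0, draw]
    FD 3.4: (19.4,0) -> (22.8,0) [heading=0, draw]
  ]
  -- iteration 3/3 --
  FD 14.2: (22.8,0) -> (37,0) [heading=0, draw]
  REPEAT 4 [
    -- iteration 1/4 --
    FD 10: (37,0) -> (47,0) [heading=0, draw]
    BK 14.1: (47,0) -> (32.9,0) [heading=0, draw]
    FD 3.4: (32.9,0) -> (36.3,0) [heading=0, draw]
    -- iteration 2/4 --
    FD 10: (36.3,0) -> (46.3,0) [heading=0, draw]
    BK 14.1: (46.3,0) -> (32.2,0) [heading=0, draw]
    FD 3.4: (32.2,0) -> (35.6,0) [heading=0, draw]
    -- iteration 3/4 --
    FD 10: (35.6,0) -> (45.6,0) [heading=0, draw]
    BK 14.1: (45.6,0) -> (31.5,0) [heading=0, draw]
    FD 3.4: (31.5,0) -> (34.9,0) [heading=0, draw]
    -- iteration 4/4 --
    FD 10: (34.9,0) -> (44.9,0) [heading=0, draw]
    BK 14.1: (44.9,0) -> (30.8,0) [heading=0, draw]
    FD 3.4: (30.8,0) -> (34.2,0) [heading=0, draw]
  ]
]
Final: pos=(34.2,0), heading=0, 39 segment(s) drawn

Segment endpoints: x in {0, 8, 8.7, 9.4, 10.1, 11.4, 12.1, 12.8, 13.5, 14.2, 19.4, 20.1, 20.8, 21.5, 22.1, 22.8, 22.8, 23.5, 23.5, 24.2, 24.2, 24.9, 25.6, 30.8, 31.5, 32.2, 32.9, 33.5, 34.2, 34.2, 34.9, 34.9, 35.6, 35.6, 36.3, 37, 44.9, 45.6, 46.3, 47}, y in {0}
xmin=0, ymin=0, xmax=47, ymax=0

Answer: 0 0 47 0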